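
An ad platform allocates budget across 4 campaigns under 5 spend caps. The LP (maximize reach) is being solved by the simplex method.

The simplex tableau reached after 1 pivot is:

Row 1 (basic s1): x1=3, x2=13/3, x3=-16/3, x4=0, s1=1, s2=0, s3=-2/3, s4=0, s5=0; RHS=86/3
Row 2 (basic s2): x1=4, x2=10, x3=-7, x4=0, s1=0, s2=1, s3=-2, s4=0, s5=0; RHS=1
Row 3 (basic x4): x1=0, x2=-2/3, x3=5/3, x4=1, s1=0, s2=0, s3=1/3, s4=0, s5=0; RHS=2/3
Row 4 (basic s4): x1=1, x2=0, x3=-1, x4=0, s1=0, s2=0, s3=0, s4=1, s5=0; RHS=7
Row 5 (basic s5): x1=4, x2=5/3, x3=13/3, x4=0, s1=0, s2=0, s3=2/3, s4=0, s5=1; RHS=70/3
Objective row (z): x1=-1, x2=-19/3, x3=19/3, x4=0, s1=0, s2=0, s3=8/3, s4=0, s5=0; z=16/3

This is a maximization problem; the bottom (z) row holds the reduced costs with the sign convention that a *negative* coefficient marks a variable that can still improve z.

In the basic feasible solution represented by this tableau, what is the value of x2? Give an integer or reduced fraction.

x2 is nonbasic (not in the basis column), so its value in the current BFS is 0.

0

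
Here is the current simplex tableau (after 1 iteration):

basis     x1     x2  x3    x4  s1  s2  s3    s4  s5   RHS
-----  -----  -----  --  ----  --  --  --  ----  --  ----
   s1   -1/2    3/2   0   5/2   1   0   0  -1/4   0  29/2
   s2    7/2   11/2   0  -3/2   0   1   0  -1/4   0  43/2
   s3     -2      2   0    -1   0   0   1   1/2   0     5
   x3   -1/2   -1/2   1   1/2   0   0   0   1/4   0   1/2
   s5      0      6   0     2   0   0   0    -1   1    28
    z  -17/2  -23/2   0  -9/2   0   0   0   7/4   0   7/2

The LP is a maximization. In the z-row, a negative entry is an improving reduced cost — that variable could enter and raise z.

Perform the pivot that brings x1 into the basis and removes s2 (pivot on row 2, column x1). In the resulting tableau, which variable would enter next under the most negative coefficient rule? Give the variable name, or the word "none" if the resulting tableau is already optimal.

Pivot element 7/2. New z-row = old z-row − (-17/2)·(row 2/(7/2)).
Updated z-row coefficients: x1: 0, x2: 13/7, x3: 0, x4: -57/7, s1: 0, s2: 17/7, s3: 0, s4: 8/7, s5: 0.
The most negative is -57/7 in column x4, so x4 would enter next.

x4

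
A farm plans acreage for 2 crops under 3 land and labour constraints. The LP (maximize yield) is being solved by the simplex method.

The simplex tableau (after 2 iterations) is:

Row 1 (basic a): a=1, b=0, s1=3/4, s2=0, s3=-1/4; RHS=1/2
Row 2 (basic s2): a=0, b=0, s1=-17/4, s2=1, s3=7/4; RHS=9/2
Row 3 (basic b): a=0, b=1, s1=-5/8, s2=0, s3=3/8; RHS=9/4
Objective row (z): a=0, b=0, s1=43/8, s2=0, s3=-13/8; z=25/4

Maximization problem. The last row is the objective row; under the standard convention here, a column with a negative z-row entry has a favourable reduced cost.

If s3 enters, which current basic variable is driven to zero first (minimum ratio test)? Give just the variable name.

Ratios: row 1 (a): entry -1/4 ≤ 0, skip; row 2 (s2): (9/2)/(7/4) = 18/7; row 3 (b): (9/4)/(3/8) = 6.
Minimum ratio 18/7 is in the s2 row, so s2 leaves.

s2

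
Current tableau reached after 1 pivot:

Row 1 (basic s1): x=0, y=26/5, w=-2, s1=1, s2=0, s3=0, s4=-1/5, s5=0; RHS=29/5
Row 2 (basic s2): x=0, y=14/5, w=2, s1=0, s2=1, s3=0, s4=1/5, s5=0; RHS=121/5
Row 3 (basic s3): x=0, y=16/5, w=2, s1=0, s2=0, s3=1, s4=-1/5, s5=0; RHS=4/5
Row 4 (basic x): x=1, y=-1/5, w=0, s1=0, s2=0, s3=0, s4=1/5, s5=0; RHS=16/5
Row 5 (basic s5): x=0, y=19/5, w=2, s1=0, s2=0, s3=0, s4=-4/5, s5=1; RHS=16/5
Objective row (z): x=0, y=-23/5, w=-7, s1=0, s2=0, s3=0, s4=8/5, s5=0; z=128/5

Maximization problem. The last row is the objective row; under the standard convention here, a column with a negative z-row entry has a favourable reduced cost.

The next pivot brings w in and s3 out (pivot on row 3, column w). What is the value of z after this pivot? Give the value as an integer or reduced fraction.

Minimum ratio for w: (4/5)/2 = 2/5.
z changes by −(z-row coeff of w)·ratio = −(-7)·(2/5) = 14/5.
New z = 128/5 + (14/5) = 142/5.

142/5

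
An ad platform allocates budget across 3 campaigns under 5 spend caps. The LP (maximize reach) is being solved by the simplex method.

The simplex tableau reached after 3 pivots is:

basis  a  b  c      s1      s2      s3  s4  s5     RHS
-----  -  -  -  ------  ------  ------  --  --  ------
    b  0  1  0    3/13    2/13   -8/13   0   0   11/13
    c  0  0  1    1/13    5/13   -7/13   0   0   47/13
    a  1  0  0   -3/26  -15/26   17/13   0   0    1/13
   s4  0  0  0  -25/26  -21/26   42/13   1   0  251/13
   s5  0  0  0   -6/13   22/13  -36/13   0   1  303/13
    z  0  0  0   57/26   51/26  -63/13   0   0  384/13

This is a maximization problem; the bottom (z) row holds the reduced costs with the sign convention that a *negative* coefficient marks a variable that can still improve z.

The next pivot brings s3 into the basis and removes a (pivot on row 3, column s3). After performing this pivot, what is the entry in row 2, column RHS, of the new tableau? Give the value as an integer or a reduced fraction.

Pivot element is row 3, column s3: 17/13.
Normalize row 3: new (row 3, RHS) = (1/13)/(17/13) = 1/17.
row 2 ← row 2 − (-7/13)·(new row 3): 47/13 − (-7/13)·(1/17) = 62/17.

62/17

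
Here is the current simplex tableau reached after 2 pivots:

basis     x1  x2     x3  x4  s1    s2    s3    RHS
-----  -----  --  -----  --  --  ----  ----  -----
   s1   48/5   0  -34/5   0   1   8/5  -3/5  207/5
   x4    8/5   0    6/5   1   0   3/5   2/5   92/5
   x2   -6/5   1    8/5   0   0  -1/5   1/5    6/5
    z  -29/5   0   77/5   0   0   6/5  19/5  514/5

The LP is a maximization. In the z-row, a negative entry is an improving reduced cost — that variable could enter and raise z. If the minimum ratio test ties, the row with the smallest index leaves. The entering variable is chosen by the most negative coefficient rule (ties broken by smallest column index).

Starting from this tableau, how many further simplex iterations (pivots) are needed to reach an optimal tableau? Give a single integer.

pivot: x1 in, s1 out → z = 2045/16
No improving column remains; optimal.

1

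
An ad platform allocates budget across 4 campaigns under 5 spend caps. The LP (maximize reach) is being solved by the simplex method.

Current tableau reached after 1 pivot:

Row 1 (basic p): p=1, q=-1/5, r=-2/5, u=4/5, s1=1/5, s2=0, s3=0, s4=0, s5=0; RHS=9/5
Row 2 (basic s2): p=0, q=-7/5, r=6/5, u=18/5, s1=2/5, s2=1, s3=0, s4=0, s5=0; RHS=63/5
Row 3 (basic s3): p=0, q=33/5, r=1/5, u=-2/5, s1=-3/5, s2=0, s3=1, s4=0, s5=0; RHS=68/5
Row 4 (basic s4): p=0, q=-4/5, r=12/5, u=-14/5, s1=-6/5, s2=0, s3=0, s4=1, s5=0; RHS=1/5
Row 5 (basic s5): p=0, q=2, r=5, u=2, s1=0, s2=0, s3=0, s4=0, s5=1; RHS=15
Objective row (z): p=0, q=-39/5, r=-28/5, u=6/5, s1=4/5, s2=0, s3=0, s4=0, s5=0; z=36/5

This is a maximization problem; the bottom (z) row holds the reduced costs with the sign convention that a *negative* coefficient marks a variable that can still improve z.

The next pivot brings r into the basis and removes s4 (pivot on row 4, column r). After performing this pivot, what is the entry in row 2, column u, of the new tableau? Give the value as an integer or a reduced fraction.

5

Pivot element is row 4, column r: 12/5.
Normalize row 4: new (row 4, u) = (-14/5)/(12/5) = -7/6.
row 2 ← row 2 − (6/5)·(new row 4): 18/5 − (6/5)·(-7/6) = 5.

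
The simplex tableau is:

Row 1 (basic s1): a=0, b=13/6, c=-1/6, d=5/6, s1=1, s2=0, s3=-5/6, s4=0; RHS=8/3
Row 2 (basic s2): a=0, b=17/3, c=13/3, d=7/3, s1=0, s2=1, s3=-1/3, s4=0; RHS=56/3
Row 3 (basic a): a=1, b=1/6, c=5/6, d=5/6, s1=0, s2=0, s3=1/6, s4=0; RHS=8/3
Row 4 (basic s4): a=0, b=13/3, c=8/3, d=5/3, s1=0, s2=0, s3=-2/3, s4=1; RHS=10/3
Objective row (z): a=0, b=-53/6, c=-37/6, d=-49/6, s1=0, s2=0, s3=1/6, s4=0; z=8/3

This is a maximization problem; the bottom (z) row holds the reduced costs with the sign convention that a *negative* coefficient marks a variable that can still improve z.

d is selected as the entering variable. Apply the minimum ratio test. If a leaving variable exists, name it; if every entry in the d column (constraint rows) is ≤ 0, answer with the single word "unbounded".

Ratios: row 1 (s1): (8/3)/(5/6) = 16/5; row 2 (s2): (56/3)/(7/3) = 8; row 3 (a): (8/3)/(5/6) = 16/5; row 4 (s4): (10/3)/(5/3) = 2.
Minimum ratio is in the s4 row, so s4 leaves.

s4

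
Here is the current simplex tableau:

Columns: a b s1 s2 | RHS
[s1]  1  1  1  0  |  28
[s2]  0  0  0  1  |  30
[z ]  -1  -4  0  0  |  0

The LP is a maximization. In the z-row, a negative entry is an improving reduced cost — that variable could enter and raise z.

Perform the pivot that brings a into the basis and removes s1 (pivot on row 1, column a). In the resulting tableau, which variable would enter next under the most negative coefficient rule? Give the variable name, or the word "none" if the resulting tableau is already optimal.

Pivot element 1. New z-row = old z-row − (-1)·(row 1/1).
Updated z-row coefficients: a: 0, b: -3, s1: 1, s2: 0.
The most negative is -3 in column b, so b would enter next.

b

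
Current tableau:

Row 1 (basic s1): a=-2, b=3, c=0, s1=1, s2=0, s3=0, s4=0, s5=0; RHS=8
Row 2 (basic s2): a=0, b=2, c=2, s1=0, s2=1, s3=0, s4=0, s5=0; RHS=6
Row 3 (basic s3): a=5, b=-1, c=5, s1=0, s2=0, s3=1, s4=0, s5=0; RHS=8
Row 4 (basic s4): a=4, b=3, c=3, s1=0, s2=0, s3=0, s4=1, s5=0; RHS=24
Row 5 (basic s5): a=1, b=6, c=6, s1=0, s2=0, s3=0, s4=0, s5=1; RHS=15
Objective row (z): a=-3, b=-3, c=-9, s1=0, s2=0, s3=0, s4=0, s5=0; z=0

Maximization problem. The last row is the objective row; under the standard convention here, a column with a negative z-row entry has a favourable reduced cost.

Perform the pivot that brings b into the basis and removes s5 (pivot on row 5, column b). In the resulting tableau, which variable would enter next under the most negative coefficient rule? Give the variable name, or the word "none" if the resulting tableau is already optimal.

c

Pivot element 6. New z-row = old z-row − (-3)·(row 5/6).
Updated z-row coefficients: a: -5/2, b: 0, c: -6, s1: 0, s2: 0, s3: 0, s4: 0, s5: 1/2.
The most negative is -6 in column c, so c would enter next.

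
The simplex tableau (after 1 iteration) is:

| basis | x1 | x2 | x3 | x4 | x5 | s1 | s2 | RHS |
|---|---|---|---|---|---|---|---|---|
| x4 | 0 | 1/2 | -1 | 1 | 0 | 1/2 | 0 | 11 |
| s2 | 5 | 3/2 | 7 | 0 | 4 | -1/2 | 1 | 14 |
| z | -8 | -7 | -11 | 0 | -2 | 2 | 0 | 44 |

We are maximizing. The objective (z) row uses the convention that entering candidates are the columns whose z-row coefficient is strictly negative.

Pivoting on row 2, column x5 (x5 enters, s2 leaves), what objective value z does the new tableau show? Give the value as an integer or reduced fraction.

51

Minimum ratio for x5: 14/4 = 7/2.
z changes by −(z-row coeff of x5)·ratio = −(-2)·(7/2) = 7.
New z = 44 + 7 = 51.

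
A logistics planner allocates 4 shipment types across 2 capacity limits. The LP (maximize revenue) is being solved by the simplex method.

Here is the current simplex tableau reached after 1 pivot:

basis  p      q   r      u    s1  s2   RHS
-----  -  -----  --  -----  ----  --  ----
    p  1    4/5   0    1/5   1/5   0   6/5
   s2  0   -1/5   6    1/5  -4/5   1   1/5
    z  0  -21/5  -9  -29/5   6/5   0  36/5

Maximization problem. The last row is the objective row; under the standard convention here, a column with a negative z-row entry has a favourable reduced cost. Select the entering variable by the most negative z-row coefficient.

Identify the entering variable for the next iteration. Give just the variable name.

Objective-row coefficients: p: 0, q: -21/5, r: -9, u: -29/5, s1: 6/5, s2: 0.
The most negative is -9 in column r, so r enters.

r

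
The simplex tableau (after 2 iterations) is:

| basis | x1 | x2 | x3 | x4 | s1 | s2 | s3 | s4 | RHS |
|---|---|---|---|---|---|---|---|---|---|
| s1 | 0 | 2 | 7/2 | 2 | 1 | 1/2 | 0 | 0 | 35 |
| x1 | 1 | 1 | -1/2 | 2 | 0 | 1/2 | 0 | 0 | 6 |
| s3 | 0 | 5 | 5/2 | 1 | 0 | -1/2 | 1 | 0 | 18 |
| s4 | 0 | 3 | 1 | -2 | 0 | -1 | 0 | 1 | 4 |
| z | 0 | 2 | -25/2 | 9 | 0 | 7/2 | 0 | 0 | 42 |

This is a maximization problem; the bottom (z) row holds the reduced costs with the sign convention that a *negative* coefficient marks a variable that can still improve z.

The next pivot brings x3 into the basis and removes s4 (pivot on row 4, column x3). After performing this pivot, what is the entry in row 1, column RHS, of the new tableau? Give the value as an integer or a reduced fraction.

21

Pivot element is row 4, column x3: 1.
Normalize row 4: new (row 4, RHS) = 4/1 = 4.
row 1 ← row 1 − (7/2)·(new row 4): 35 − (7/2)·4 = 21.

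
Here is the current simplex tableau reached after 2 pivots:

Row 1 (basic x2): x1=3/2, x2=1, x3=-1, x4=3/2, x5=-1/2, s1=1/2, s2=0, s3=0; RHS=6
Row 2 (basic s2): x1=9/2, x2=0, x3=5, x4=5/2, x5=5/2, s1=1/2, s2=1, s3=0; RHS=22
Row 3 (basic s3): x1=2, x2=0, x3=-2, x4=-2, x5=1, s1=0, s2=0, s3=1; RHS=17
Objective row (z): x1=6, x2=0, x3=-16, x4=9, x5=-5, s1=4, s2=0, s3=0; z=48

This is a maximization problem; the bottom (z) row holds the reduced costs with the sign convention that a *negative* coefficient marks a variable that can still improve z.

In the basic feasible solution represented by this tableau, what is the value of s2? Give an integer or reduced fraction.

s2 is basic (row 2); its value is the RHS of that row: 22.

22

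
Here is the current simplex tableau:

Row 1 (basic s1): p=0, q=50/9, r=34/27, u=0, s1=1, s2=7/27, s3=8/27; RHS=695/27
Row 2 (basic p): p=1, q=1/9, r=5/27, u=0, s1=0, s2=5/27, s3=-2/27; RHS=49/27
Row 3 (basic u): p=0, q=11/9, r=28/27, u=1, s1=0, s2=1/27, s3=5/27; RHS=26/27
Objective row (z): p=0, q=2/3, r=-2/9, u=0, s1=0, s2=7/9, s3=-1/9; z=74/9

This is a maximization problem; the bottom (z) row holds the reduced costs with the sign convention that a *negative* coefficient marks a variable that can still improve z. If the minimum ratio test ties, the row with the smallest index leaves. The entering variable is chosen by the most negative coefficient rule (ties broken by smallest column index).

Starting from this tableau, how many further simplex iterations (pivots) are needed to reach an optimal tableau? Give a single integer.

2

pivot: r in, u out → z = 59/7
pivot: s3 in, r out → z = 44/5
No improving column remains; optimal.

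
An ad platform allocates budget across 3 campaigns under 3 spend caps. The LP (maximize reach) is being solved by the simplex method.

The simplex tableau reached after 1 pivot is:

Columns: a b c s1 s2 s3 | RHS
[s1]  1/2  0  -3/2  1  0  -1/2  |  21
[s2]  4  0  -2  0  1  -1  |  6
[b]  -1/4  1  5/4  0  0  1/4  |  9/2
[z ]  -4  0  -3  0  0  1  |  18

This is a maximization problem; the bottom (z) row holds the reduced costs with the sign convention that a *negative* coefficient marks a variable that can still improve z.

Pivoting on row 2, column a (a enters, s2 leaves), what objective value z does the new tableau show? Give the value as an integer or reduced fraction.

Minimum ratio for a: 6/4 = 3/2.
z changes by −(z-row coeff of a)·ratio = −(-4)·(3/2) = 6.
New z = 18 + 6 = 24.

24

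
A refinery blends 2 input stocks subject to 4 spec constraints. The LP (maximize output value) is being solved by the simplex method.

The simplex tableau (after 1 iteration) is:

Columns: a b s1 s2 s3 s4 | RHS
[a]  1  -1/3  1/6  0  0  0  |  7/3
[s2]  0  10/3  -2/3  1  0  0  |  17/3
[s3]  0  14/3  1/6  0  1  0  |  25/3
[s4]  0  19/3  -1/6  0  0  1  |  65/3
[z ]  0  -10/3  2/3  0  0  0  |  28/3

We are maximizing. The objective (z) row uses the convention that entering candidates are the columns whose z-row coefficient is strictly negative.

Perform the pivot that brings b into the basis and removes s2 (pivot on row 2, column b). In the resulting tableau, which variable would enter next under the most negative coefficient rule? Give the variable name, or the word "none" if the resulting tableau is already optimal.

none

Pivot element 10/3. New z-row = old z-row − (-10/3)·(row 2/(10/3)).
Updated z-row coefficients: a: 0, b: 0, s1: 0, s2: 1, s3: 0, s4: 0.
No coefficient is strictly negative; the tableau after this pivot is optimal.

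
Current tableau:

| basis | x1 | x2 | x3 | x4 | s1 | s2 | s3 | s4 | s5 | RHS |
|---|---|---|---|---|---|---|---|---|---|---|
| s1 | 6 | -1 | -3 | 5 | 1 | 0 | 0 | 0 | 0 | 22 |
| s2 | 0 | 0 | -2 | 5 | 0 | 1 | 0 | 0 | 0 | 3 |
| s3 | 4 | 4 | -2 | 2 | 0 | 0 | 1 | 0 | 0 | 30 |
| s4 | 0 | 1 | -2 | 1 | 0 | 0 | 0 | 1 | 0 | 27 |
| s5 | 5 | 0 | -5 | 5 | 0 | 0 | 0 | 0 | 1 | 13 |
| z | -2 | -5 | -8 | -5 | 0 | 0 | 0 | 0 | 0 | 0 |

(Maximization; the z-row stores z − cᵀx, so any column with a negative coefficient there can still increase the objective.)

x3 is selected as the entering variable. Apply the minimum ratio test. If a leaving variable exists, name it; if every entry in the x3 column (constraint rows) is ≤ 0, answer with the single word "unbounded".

x3-column entries: row 1: -3, row 2: -2, row 3: -2, row 4: -2, row 5: -5. All ≤ 0, so x3 can increase without bound; the LP is unbounded in this direction.

unbounded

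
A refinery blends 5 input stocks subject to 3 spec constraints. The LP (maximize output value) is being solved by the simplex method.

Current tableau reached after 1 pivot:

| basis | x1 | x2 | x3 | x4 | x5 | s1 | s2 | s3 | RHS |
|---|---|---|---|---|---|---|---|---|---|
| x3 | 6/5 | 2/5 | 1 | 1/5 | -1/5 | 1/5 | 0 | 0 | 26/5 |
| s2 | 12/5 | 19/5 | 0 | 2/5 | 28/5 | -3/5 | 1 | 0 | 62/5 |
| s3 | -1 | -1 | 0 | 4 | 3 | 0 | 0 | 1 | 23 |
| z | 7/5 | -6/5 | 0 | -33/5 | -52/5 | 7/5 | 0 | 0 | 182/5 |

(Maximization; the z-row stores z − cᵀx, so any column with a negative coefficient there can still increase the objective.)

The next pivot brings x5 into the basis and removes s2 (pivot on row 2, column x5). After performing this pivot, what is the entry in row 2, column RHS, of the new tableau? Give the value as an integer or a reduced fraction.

31/14

Pivot element is row 2, column x5: 28/5.
Normalize row 2: new (row 2, RHS) = (62/5)/(28/5) = 31/14.
Row 2 is the pivot row, so the entry is 31/14.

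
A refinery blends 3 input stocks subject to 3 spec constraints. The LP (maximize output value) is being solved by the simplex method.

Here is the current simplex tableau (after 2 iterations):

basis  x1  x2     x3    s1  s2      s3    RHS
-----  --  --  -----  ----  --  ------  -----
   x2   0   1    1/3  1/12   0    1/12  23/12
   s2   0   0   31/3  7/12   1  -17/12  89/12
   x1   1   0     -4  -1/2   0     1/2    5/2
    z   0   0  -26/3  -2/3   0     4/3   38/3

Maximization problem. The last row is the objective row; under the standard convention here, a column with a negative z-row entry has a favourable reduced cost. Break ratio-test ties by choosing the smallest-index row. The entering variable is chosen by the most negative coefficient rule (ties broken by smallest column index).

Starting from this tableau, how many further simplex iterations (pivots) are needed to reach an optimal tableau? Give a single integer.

3

pivot: x3 in, s2 out → z = 1171/62
pivot: s1 in, x3 out → z = 148/7
pivot: s3 in, x2 out → z = 22
No improving column remains; optimal.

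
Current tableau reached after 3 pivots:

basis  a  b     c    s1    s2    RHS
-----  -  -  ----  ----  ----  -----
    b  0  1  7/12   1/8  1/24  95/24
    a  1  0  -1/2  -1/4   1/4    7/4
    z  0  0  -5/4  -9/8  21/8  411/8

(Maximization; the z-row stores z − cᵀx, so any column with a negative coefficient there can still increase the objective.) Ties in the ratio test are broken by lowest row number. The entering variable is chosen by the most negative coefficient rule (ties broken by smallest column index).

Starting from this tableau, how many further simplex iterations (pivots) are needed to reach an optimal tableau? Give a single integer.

2

pivot: c in, b out → z = 419/7
pivot: s1 in, c out → z = 87
No improving column remains; optimal.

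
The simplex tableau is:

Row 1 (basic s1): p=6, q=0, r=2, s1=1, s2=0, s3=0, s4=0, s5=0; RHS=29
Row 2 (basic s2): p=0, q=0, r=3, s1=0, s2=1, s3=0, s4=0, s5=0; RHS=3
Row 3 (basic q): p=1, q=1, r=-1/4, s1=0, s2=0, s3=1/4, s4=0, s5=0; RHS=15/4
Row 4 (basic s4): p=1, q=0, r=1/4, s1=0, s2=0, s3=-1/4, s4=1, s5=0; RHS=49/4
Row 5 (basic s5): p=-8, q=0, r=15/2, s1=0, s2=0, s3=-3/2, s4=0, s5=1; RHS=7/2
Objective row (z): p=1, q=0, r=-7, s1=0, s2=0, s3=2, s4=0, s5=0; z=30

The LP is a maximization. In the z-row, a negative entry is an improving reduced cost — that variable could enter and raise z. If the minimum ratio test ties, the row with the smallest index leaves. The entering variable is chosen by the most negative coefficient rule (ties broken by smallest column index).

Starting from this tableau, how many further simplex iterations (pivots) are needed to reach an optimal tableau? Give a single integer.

2

pivot: r in, s5 out → z = 499/15
pivot: p in, s2 out → z = 73/2
No improving column remains; optimal.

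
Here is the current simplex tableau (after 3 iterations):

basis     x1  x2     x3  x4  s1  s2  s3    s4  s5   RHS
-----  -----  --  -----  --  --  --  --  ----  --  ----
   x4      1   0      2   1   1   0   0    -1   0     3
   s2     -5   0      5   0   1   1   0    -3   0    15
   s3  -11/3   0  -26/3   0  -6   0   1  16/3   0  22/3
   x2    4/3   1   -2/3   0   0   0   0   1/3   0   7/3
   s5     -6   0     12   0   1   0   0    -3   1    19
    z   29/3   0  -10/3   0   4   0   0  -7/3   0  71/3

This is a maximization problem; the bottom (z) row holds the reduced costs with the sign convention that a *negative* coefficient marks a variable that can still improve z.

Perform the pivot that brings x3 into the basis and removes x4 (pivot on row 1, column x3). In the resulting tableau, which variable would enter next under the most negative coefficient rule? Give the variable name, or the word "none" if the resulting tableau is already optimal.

s4

Pivot element 2. New z-row = old z-row − (-10/3)·(row 1/2).
Updated z-row coefficients: x1: 34/3, x2: 0, x3: 0, x4: 5/3, s1: 17/3, s2: 0, s3: 0, s4: -4, s5: 0.
The most negative is -4 in column s4, so s4 would enter next.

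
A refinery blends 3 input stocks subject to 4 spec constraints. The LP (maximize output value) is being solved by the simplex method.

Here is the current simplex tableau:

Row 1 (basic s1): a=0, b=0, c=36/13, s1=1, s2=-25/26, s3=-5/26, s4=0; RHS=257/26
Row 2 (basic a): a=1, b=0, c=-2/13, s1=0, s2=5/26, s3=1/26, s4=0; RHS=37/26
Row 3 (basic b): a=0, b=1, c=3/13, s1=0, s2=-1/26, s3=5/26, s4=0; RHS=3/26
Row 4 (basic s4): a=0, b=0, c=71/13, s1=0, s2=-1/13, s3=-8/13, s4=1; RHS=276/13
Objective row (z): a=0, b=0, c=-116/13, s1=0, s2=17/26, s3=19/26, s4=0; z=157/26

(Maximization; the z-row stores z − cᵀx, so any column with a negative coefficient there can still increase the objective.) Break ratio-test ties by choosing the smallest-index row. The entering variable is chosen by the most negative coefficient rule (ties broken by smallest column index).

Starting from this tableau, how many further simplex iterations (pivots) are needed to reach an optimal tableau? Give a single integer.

pivot: c in, b out → z = 21/2
pivot: s2 in, a out → z = 18
No improving column remains; optimal.

2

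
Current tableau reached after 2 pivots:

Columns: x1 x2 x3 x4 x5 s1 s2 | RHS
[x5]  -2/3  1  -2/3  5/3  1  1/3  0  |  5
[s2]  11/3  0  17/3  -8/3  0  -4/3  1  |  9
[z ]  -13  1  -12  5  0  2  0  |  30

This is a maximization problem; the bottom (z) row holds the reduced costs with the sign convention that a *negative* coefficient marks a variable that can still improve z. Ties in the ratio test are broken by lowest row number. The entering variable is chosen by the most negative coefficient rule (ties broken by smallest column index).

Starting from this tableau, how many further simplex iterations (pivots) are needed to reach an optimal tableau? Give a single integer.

pivot: x1 in, s2 out → z = 681/11
pivot: x4 in, x5 out → z = 1130/13
pivot: s1 in, x4 out → z = 261
No improving column remains; optimal.

3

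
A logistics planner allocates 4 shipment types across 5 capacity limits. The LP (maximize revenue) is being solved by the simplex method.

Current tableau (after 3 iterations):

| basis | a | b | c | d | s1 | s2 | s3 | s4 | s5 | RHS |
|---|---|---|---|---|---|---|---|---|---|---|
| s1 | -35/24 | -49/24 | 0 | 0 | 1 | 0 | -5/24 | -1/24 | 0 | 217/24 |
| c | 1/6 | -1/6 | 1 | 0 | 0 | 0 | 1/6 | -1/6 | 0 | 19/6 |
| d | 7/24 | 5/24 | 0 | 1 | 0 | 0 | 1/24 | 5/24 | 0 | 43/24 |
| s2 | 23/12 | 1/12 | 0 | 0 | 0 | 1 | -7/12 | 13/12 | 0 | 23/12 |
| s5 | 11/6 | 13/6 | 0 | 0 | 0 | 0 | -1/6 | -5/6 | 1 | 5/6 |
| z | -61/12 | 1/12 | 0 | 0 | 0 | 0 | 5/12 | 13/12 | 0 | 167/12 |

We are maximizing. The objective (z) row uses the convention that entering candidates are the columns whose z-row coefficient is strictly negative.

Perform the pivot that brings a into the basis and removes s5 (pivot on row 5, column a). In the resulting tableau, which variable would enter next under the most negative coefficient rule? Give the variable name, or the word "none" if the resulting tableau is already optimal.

s4

Pivot element 11/6. New z-row = old z-row − (-61/12)·(row 5/(11/6)).
Updated z-row coefficients: a: 0, b: 67/11, c: 0, d: 0, s1: 0, s2: 0, s3: -1/22, s4: -27/22, s5: 61/22.
The most negative is -27/22 in column s4, so s4 would enter next.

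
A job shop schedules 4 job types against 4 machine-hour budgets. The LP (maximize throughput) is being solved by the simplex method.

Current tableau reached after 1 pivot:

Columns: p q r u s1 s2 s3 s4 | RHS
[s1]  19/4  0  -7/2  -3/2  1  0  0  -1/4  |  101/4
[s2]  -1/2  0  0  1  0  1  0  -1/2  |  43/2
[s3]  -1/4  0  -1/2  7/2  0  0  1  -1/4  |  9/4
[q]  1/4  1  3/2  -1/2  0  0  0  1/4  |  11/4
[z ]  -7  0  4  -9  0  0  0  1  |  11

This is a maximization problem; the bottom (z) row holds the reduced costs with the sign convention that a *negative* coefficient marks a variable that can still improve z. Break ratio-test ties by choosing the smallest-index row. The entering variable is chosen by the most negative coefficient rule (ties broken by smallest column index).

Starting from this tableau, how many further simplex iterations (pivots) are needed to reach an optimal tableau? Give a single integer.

pivot: u in, s3 out → z = 235/14
pivot: p in, s1 out → z = 3896/65
pivot: r in, q out → z = 6645/104
No improving column remains; optimal.

3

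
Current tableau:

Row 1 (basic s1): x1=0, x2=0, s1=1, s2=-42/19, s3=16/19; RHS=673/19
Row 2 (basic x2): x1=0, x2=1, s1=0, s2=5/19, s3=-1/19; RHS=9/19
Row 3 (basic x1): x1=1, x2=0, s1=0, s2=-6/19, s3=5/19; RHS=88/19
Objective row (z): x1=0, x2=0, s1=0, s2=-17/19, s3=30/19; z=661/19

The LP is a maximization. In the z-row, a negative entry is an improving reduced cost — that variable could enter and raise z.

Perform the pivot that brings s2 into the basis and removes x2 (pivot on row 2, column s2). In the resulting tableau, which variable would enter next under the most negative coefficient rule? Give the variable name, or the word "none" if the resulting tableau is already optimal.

none

Pivot element 5/19. New z-row = old z-row − (-17/19)·(row 2/(5/19)).
Updated z-row coefficients: x1: 0, x2: 17/5, s1: 0, s2: 0, s3: 7/5.
No coefficient is strictly negative; the tableau after this pivot is optimal.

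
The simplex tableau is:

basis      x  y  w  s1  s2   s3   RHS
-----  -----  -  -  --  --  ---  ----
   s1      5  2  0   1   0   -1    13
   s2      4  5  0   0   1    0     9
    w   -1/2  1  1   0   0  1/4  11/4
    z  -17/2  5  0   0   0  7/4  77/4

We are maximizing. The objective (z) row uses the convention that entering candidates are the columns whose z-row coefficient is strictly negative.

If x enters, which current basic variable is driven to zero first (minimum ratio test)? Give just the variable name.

s2

Ratios: row 1 (s1): 13/5 = 13/5; row 2 (s2): 9/4 = 9/4; row 3 (w): entry -1/2 ≤ 0, skip.
Minimum ratio 9/4 is in the s2 row, so s2 leaves.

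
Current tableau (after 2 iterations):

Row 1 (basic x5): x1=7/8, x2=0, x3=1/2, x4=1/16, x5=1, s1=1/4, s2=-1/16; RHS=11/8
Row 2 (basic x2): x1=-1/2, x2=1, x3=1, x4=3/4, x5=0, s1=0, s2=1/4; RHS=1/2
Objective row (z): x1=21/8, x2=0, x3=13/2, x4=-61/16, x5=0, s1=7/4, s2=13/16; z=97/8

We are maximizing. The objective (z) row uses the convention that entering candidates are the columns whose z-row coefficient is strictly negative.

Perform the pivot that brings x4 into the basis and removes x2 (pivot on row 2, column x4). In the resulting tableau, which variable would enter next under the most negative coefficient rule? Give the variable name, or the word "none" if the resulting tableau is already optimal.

Pivot element 3/4. New z-row = old z-row − (-61/16)·(row 2/(3/4)).
Updated z-row coefficients: x1: 1/12, x2: 61/12, x3: 139/12, x4: 0, x5: 0, s1: 7/4, s2: 25/12.
No coefficient is strictly negative; the tableau after this pivot is optimal.

none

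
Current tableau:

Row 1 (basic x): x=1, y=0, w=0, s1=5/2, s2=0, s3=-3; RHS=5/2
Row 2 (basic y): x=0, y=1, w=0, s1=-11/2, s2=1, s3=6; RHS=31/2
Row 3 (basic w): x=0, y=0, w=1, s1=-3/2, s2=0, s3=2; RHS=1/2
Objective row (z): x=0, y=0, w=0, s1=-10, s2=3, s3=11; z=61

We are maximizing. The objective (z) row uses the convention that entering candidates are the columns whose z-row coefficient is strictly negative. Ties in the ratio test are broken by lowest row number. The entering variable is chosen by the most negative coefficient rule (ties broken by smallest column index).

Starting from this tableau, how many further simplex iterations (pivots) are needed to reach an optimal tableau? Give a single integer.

pivot: s1 in, x out → z = 71
pivot: s3 in, w out → z = 81
No improving column remains; optimal.

2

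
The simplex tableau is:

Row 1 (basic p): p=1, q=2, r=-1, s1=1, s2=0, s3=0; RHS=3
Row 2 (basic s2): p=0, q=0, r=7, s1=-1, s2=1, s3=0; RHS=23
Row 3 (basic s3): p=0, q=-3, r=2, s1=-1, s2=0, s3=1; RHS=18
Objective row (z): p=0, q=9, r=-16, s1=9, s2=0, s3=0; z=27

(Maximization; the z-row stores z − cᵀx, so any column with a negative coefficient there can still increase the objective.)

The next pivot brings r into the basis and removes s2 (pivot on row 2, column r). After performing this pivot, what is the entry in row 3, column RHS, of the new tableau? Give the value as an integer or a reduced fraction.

80/7

Pivot element is row 2, column r: 7.
Normalize row 2: new (row 2, RHS) = 23/7 = 23/7.
row 3 ← row 3 − 2·(new row 2): 18 − 2·(23/7) = 80/7.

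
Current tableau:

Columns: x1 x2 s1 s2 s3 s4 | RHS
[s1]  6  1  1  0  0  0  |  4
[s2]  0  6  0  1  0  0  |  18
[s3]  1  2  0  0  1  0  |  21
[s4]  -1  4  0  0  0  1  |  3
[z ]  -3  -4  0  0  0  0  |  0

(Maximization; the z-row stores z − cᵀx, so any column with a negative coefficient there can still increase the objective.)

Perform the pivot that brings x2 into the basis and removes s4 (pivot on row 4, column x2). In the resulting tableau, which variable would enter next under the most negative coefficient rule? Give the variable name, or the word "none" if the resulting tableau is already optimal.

x1

Pivot element 4. New z-row = old z-row − (-4)·(row 4/4).
Updated z-row coefficients: x1: -4, x2: 0, s1: 0, s2: 0, s3: 0, s4: 1.
The most negative is -4 in column x1, so x1 would enter next.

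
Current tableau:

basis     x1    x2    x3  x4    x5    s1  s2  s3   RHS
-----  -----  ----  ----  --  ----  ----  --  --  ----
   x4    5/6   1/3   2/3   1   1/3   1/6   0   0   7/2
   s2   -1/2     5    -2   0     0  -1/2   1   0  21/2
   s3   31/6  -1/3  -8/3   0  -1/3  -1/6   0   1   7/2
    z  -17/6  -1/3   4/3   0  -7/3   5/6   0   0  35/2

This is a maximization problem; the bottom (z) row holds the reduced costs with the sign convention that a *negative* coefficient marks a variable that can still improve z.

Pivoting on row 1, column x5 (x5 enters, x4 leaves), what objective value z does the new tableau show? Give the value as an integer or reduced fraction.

42

Minimum ratio for x5: (7/2)/(1/3) = 21/2.
z changes by −(z-row coeff of x5)·ratio = −(-7/3)·(21/2) = 49/2.
New z = 35/2 + (49/2) = 42.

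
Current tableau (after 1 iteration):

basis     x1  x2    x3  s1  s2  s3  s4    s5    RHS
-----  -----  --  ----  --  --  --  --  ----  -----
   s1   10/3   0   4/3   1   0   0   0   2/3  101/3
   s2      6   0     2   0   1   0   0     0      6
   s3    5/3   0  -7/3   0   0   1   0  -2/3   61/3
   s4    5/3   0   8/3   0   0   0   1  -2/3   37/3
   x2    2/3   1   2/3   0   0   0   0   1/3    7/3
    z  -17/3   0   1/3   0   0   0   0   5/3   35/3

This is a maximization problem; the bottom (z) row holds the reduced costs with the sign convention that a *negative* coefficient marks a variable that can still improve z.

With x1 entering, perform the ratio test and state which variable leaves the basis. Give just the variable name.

Ratios: row 1 (s1): (101/3)/(10/3) = 101/10; row 2 (s2): 6/6 = 1; row 3 (s3): (61/3)/(5/3) = 61/5; row 4 (s4): (37/3)/(5/3) = 37/5; row 5 (x2): (7/3)/(2/3) = 7/2.
Minimum ratio 1 is in the s2 row, so s2 leaves.

s2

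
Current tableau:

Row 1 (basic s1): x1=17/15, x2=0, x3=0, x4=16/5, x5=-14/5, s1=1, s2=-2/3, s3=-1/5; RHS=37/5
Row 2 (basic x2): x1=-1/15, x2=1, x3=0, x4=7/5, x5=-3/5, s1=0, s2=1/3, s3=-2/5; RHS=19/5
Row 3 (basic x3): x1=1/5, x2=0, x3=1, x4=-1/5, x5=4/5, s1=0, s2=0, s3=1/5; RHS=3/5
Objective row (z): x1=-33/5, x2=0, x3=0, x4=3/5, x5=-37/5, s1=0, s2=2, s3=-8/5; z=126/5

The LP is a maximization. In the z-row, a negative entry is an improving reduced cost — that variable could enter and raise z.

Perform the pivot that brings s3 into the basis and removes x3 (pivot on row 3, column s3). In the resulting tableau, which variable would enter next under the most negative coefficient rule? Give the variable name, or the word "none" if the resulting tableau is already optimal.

Pivot element 1/5. New z-row = old z-row − (-8/5)·(row 3/(1/5)).
Updated z-row coefficients: x1: -5, x2: 0, x3: 8, x4: -1, x5: -1, s1: 0, s2: 2, s3: 0.
The most negative is -5 in column x1, so x1 would enter next.

x1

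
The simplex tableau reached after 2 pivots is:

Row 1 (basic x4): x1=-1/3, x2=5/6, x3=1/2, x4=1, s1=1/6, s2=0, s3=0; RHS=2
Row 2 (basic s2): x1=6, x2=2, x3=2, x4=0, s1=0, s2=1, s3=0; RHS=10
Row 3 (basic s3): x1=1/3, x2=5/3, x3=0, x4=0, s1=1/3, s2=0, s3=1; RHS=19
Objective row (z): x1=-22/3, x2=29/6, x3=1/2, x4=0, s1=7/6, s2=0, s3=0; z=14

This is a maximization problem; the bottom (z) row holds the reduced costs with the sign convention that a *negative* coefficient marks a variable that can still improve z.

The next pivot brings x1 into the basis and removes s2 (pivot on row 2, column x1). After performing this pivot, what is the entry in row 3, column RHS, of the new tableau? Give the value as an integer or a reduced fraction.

166/9

Pivot element is row 2, column x1: 6.
Normalize row 2: new (row 2, RHS) = 10/6 = 5/3.
row 3 ← row 3 − (1/3)·(new row 2): 19 − (1/3)·(5/3) = 166/9.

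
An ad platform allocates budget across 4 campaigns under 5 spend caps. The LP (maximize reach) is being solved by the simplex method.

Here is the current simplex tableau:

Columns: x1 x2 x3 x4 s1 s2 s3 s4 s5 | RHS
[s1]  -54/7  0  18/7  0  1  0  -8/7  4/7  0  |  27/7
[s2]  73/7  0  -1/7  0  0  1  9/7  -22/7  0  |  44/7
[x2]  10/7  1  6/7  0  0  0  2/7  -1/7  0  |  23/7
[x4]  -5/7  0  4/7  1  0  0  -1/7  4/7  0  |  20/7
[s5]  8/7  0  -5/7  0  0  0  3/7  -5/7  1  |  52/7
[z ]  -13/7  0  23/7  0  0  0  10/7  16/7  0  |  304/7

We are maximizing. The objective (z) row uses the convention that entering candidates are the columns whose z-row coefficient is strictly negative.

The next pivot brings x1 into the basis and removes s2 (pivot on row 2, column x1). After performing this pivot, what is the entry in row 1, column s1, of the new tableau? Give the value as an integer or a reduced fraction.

Pivot element is row 2, column x1: 73/7.
Normalize row 2: new (row 2, s1) = 0/(73/7) = 0.
row 1 ← row 1 − (-54/7)·(new row 2): 1 − (-54/7)·0 = 1.

1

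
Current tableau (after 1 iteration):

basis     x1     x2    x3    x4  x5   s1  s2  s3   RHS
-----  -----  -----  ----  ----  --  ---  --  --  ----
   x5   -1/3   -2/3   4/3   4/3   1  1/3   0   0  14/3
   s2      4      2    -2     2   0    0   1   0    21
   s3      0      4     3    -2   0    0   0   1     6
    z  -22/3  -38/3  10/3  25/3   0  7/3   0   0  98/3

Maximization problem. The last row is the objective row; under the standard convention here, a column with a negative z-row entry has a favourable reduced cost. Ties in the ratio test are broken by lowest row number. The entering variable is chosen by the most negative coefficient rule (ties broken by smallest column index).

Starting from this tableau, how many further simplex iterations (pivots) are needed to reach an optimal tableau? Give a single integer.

pivot: x2 in, s3 out → z = 155/3
pivot: x1 in, s2 out → z = 254/3
No improving column remains; optimal.

2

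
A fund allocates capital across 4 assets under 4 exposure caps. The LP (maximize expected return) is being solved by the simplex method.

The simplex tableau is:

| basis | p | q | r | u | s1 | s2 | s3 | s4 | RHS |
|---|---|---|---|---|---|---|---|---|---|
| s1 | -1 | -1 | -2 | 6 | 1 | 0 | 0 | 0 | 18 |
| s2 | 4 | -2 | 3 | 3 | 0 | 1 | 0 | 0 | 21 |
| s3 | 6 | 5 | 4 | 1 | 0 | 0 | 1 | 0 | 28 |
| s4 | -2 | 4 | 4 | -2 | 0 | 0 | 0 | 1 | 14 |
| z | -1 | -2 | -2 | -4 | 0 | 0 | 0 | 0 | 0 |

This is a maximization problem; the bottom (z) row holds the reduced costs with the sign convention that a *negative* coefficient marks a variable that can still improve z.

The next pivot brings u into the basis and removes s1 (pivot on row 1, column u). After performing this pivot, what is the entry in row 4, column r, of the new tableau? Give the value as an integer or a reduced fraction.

10/3

Pivot element is row 1, column u: 6.
Normalize row 1: new (row 1, r) = (-2)/6 = -1/3.
row 4 ← row 4 − (-2)·(new row 1): 4 − (-2)·(-1/3) = 10/3.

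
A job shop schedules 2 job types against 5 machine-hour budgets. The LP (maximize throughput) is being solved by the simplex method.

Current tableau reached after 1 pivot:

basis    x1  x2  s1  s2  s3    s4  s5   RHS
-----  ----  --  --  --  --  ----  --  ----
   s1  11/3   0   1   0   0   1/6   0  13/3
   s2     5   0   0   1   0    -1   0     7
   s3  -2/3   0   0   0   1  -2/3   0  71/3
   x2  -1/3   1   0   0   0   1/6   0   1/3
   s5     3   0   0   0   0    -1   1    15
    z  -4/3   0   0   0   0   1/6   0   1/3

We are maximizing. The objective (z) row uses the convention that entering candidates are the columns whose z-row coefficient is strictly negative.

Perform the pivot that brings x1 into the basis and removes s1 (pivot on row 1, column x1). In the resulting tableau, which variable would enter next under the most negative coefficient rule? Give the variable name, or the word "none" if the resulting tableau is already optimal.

Pivot element 11/3. New z-row = old z-row − (-4/3)·(row 1/(11/3)).
Updated z-row coefficients: x1: 0, x2: 0, s1: 4/11, s2: 0, s3: 0, s4: 5/22, s5: 0.
No coefficient is strictly negative; the tableau after this pivot is optimal.

none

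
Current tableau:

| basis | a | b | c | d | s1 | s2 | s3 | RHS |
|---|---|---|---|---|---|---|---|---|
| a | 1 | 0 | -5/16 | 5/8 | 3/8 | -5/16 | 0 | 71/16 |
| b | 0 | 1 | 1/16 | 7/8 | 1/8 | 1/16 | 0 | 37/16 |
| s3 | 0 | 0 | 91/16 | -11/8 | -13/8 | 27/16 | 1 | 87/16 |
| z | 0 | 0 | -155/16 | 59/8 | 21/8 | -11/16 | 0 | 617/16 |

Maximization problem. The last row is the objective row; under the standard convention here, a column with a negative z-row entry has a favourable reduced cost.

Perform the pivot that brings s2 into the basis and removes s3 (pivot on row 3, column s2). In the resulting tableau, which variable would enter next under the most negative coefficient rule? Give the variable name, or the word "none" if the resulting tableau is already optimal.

Pivot element 27/16. New z-row = old z-row − (-11/16)·(row 3/(27/16)).
Updated z-row coefficients: a: 0, b: 0, c: -199/27, d: 184/27, s1: 53/27, s2: 0, s3: 11/27.
The most negative is -199/27 in column c, so c would enter next.

c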